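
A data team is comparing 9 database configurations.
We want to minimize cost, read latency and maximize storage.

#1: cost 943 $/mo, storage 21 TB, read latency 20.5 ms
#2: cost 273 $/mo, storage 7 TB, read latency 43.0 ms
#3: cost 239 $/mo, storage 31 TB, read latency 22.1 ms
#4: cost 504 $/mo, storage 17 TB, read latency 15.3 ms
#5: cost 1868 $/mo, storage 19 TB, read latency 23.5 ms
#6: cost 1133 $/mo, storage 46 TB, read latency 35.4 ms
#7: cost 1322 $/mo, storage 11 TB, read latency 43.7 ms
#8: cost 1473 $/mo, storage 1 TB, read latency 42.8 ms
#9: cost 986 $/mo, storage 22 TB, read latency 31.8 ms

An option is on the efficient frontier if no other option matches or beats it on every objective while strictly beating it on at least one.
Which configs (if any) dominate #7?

#1, #3, #4, #6, #9

#1: cost 943≤1322, storage 21≥11, read latency 20.5≤43.7 — dominates #7.
#3: cost 239≤1322, storage 31≥11, read latency 22.1≤43.7 — dominates #7.
#4: cost 504≤1322, storage 17≥11, read latency 15.3≤43.7 — dominates #7.
#6: cost 1133≤1322, storage 46≥11, read latency 35.4≤43.7 — dominates #7.
#9: cost 986≤1322, storage 22≥11, read latency 31.8≤43.7 — dominates #7.
Others (#2, #5, #8) are each worse than #7 on at least one objective.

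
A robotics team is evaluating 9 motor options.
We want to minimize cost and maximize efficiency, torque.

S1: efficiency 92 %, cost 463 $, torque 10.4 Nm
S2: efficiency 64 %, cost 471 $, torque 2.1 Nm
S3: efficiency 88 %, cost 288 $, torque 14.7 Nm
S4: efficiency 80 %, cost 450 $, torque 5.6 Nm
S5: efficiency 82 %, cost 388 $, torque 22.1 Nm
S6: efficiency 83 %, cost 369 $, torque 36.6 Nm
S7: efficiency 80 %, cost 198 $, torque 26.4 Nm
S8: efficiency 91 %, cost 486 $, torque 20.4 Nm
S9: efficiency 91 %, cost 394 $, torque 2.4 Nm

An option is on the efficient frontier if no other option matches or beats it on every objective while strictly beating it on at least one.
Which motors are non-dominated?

S1, S3, S6, S7, S8, S9

S1: not dominated (best efficiency).
S2: dominated by S1 (efficiency 92≥64, cost 463≤471, torque 10.4≥2.1).
S3: not dominated.
S4: dominated by S3 (efficiency 88≥80, cost 288≤450, torque 14.7≥5.6).
S5: dominated by S6 (efficiency 83≥82, cost 369≤388, torque 36.6≥22.1).
S6: not dominated (best torque).
S7: not dominated (best cost).
S8: not dominated.
S9: not dominated.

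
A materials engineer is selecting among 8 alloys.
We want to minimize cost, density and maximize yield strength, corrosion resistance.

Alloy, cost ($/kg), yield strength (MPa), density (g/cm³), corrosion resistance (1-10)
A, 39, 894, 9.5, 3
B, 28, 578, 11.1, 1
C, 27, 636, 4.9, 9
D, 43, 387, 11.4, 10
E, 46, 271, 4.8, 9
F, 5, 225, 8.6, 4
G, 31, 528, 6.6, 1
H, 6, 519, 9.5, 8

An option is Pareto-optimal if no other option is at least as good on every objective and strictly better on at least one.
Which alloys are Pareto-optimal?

A: not dominated (best yield strength).
B: dominated by C (cost 27≤28, yield strength 636≥578, density 4.9≤11.1, corrosion resistance 9≥1).
C: not dominated.
D: not dominated (best corrosion resistance).
E: not dominated (best density).
F: not dominated (best cost).
G: dominated by C (cost 27≤31, yield strength 636≥528, density 4.9≤6.6, corrosion resistance 9≥1).
H: not dominated.

A, C, D, E, F, H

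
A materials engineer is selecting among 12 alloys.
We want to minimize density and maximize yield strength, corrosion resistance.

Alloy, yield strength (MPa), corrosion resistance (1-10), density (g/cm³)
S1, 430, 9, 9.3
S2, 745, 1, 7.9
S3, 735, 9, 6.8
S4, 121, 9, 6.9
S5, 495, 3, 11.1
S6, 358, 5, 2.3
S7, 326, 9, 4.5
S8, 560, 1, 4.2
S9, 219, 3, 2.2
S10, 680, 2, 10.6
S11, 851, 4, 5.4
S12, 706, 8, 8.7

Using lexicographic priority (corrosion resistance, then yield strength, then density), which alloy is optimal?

First maximize corrosion resistance: best is 9, kept {S1, S3, S4, S7}.
Then maximize yield strength: best is 735, kept {S3}.

S3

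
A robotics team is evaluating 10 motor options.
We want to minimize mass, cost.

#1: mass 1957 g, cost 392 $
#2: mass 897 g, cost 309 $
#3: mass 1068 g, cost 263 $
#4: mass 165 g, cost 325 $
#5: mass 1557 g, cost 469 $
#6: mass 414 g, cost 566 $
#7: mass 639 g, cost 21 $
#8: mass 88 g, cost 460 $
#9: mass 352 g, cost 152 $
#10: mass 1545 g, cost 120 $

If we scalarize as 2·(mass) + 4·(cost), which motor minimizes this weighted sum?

#9

#1: 2·1957 + 4·392 = 5482
#2: 2·897 + 4·309 = 3030
#3: 2·1068 + 4·263 = 3188
#4: 2·165 + 4·325 = 1630
#5: 2·1557 + 4·469 = 4990
#6: 2·414 + 4·566 = 3092
#7: 2·639 + 4·21 = 1362
#8: 2·88 + 4·460 = 2016
#9: 2·352 + 4·152 = 1312
#10: 2·1545 + 4·120 = 3570
Lowest: #9 at 1312.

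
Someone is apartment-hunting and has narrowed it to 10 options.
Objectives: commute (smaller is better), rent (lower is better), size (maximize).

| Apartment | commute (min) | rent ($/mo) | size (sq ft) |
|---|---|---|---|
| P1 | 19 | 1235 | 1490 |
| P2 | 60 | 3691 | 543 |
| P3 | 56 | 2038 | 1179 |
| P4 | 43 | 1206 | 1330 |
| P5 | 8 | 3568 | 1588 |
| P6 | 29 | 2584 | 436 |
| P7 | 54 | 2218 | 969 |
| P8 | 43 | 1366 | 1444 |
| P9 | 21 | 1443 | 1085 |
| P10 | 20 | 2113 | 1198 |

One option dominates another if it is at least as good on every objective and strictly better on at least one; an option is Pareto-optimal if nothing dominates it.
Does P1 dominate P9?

Yes

P1 vs P9: commute 19≤21, rent 1235≤1443, size 1490≥1085 — P1 is at least as good on every objective with at least one strict improvement.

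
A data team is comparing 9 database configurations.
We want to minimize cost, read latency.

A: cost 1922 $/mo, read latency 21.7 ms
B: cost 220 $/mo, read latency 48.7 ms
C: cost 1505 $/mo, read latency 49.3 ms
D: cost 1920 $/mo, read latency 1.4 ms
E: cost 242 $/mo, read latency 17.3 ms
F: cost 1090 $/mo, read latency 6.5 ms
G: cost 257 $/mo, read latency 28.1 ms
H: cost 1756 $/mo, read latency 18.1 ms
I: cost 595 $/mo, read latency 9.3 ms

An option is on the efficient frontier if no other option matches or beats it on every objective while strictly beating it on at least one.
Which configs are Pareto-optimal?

B, D, E, F, I

A: dominated by D (cost 1920≤1922, read latency 1.4≤21.7).
B: not dominated (best cost).
C: dominated by B (cost 220≤1505, read latency 48.7≤49.3).
D: not dominated (best read latency).
E: not dominated.
F: not dominated.
G: dominated by E (cost 242≤257, read latency 17.3≤28.1).
H: dominated by E (cost 242≤1756, read latency 17.3≤18.1).
I: not dominated.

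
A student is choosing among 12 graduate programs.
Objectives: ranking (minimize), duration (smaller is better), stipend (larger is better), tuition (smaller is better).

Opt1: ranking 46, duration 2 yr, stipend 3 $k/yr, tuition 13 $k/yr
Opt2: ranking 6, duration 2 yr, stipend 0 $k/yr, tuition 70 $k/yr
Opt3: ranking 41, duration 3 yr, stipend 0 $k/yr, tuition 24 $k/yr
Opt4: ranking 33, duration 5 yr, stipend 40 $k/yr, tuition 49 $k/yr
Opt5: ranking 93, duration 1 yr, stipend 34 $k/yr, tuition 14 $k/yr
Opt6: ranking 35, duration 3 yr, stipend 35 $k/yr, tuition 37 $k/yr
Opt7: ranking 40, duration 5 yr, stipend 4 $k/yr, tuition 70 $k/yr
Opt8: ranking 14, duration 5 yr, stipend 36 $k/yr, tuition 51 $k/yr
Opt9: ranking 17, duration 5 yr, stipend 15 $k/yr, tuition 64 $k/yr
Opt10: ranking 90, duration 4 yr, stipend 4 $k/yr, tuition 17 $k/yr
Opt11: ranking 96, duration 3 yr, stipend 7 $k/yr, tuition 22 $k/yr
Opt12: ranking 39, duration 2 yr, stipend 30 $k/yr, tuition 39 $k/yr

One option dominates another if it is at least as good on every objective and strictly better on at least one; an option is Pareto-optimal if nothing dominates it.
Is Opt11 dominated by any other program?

Opt5 vs Opt11: ranking 93≤96, duration 1≤3, stipend 34≥7, tuition 14≤22 — Opt5 is at least as good on every objective and strictly better on at least one, so Opt5 dominates Opt11.

Yes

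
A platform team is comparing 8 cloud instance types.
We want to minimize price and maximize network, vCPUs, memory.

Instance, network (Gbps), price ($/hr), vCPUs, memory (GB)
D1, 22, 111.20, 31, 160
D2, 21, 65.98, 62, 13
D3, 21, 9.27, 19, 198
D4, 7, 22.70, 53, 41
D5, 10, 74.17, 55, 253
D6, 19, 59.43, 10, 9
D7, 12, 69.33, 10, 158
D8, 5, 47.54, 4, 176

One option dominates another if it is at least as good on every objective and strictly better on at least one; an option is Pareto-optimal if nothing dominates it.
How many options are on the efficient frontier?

5

D1: not dominated (best network).
D2: not dominated (best vCPUs).
D3: not dominated (best price).
D4: not dominated.
D5: not dominated (best memory).
D6: dominated by D3 (network 21≥19, price 9.27≤59.43, vCPUs 19≥10, memory 198≥9).
D7: dominated by D3 (network 21≥12, price 9.27≤69.33, vCPUs 19≥10, memory 198≥158).
D8: dominated by D3 (network 21≥5, price 9.27≤47.54, vCPUs 19≥4, memory 198≥176).
Pareto-optimal: D1, D2, D3, D4, D5 → 5.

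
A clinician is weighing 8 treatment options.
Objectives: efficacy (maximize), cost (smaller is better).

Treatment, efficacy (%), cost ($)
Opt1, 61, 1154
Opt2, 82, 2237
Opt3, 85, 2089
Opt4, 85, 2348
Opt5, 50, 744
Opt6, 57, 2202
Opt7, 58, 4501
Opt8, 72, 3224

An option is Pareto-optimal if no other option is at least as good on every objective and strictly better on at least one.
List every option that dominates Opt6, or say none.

Opt1: efficacy 61≥57, cost 1154≤2202 — dominates Opt6.
Opt3: efficacy 85≥57, cost 2089≤2202 — dominates Opt6.
Others (Opt2, Opt4, Opt5, Opt7, Opt8) are each worse than Opt6 on at least one objective.

Opt1, Opt3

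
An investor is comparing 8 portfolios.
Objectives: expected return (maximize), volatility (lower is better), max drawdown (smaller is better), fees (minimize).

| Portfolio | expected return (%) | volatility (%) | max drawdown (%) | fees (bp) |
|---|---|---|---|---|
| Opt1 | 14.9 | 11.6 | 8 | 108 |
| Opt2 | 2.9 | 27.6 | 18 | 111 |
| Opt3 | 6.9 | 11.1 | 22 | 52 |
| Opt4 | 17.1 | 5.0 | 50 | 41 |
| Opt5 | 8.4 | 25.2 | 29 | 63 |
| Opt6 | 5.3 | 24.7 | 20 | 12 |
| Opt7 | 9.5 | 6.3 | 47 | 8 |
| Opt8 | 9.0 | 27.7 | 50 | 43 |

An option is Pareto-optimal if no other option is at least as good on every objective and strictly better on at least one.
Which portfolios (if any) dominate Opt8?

Opt4: expected return 17.1≥9.0, volatility 5.0≤27.7, max drawdown 50≤50, fees 41≤43 — dominates Opt8.
Opt7: expected return 9.5≥9.0, volatility 6.3≤27.7, max drawdown 47≤50, fees 8≤43 — dominates Opt8.
Others (Opt1, Opt2, Opt3, Opt5, Opt6) are each worse than Opt8 on at least one objective.

Opt4, Opt7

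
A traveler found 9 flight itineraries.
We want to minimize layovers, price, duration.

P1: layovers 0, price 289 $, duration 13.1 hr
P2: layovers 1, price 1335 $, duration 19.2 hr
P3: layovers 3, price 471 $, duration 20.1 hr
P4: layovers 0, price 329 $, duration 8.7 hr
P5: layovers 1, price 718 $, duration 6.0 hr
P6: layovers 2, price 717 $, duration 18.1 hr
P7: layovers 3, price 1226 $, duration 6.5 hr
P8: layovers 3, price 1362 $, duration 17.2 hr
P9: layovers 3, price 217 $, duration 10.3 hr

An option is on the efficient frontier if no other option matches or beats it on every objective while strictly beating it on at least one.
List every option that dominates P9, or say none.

P1: worse on price (289 vs 217).
P2: worse on price (1335 vs 217).
P3: worse on price (471 vs 217).
P4: worse on price (329 vs 217).
P5: worse on price (718 vs 217).
P6: worse on price (717 vs 217).
P7: worse on price (1226 vs 217).
P8: worse on price (1362 vs 217).
No option dominates P9.

none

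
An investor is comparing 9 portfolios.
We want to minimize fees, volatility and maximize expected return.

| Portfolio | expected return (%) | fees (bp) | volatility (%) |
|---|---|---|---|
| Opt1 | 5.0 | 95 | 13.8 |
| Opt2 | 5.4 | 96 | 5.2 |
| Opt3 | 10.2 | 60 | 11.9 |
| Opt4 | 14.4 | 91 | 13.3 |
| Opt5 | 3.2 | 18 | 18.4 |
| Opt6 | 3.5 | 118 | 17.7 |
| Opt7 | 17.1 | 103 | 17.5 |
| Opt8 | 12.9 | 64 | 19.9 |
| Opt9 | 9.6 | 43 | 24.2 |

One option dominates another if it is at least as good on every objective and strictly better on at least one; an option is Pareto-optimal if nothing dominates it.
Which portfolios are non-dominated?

Opt1: dominated by Opt3 (expected return 10.2≥5.0, fees 60≤95, volatility 11.9≤13.8).
Opt2: not dominated (best volatility).
Opt3: not dominated.
Opt4: not dominated.
Opt5: not dominated (best fees).
Opt6: dominated by Opt1 (expected return 5.0≥3.5, fees 95≤118, volatility 13.8≤17.7).
Opt7: not dominated (best expected return).
Opt8: not dominated.
Opt9: not dominated.

Opt2, Opt3, Opt4, Opt5, Opt7, Opt8, Opt9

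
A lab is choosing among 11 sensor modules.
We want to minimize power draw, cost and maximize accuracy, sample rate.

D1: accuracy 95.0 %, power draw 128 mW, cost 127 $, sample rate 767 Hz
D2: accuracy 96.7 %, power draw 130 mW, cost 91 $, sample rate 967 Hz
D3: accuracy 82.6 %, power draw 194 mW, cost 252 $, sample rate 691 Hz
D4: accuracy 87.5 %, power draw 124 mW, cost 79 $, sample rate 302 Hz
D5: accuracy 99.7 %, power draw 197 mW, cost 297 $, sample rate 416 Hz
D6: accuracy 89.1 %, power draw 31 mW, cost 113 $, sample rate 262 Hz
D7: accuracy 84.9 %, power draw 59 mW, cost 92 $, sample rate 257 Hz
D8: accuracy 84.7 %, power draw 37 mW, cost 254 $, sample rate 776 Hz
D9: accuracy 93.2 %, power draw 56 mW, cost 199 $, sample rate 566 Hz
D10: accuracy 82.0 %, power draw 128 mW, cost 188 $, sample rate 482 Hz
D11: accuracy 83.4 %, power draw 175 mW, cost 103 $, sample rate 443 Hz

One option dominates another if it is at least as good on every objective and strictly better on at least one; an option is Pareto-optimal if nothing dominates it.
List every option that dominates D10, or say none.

D1

D1: accuracy 95.0≥82.0, power draw 128≤128, cost 127≤188, sample rate 767≥482 — dominates D10.
Others (D2, D3, D4, D5, D6, D7, D8, D9, D11) are each worse than D10 on at least one objective.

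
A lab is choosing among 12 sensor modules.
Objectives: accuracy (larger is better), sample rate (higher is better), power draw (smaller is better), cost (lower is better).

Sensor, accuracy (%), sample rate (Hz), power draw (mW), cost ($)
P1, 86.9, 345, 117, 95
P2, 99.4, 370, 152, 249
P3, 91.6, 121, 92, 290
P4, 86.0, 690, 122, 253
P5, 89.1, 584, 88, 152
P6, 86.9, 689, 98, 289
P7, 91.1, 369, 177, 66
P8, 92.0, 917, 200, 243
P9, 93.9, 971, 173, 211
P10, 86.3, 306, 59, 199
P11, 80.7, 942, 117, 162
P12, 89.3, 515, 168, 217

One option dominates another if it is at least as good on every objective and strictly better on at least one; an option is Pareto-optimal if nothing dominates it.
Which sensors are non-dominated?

P1, P2, P3, P4, P5, P6, P7, P9, P10, P11, P12

P1: not dominated.
P2: not dominated (best accuracy).
P3: not dominated.
P4: not dominated.
P5: not dominated.
P6: not dominated.
P7: not dominated (best cost).
P8: dominated by P9 (accuracy 93.9≥92.0, sample rate 971≥917, power draw 173≤200, cost 211≤243).
P9: not dominated (best sample rate).
P10: not dominated (best power draw).
P11: not dominated.
P12: not dominated.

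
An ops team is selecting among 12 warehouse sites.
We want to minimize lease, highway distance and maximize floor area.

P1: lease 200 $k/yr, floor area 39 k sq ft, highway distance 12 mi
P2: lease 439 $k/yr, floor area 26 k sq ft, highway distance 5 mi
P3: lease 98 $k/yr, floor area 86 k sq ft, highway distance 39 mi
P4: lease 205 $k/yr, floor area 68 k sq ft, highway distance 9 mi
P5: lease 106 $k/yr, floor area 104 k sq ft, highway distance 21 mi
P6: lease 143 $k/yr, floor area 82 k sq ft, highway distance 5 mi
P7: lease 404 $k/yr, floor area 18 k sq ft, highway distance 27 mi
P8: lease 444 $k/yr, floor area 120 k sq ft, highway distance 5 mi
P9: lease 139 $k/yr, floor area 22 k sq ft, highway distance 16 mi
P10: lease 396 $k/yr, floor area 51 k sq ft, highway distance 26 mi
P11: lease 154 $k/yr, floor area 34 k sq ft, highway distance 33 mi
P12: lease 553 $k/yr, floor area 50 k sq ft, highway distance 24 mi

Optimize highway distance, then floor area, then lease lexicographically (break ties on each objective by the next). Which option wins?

P8

First minimize highway distance: best is 5, kept {P2, P6, P8}.
Then maximize floor area: best is 120, kept {P8}.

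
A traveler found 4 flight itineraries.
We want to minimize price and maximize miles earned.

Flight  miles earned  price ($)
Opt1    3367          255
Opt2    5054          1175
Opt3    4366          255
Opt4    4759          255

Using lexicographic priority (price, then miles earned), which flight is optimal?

First minimize price: best is 255, kept {Opt1, Opt3, Opt4}.
Then maximize miles earned: best is 4759, kept {Opt4}.

Opt4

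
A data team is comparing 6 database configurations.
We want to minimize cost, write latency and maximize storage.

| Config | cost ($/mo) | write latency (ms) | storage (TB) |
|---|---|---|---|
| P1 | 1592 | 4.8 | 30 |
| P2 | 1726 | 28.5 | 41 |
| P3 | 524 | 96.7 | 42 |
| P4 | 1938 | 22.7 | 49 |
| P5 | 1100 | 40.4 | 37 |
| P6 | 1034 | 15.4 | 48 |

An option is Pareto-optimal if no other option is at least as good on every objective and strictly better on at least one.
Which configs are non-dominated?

P1, P3, P4, P6

P1: not dominated (best write latency).
P2: dominated by P6 (cost 1034≤1726, write latency 15.4≤28.5, storage 48≥41).
P3: not dominated (best cost).
P4: not dominated (best storage).
P5: dominated by P6 (cost 1034≤1100, write latency 15.4≤40.4, storage 48≥37).
P6: not dominated.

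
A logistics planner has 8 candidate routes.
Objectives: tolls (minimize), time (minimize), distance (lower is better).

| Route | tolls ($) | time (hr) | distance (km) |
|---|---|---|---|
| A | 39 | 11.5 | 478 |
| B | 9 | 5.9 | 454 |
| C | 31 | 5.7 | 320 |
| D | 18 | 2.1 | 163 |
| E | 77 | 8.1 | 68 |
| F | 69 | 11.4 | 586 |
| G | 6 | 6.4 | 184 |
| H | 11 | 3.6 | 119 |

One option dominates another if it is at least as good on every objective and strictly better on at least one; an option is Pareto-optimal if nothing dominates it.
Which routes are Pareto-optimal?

A: dominated by B (tolls 9≤39, time 5.9≤11.5, distance 454≤478).
B: not dominated.
C: dominated by D (tolls 18≤31, time 2.1≤5.7, distance 163≤320).
D: not dominated (best time).
E: not dominated (best distance).
F: dominated by B (tolls 9≤69, time 5.9≤11.4, distance 454≤586).
G: not dominated (best tolls).
H: not dominated.

B, D, E, G, H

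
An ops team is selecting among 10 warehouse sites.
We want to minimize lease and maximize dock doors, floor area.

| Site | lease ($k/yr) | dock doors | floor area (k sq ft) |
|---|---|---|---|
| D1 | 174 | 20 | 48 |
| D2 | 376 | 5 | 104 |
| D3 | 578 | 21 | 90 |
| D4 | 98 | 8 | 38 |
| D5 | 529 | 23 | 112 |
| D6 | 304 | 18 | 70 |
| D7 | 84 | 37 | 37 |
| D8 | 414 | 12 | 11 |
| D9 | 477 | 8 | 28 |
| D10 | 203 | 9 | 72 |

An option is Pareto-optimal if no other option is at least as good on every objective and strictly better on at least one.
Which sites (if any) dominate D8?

D1, D6, D7

D1: lease 174≤414, dock doors 20≥12, floor area 48≥11 — dominates D8.
D6: lease 304≤414, dock doors 18≥12, floor area 70≥11 — dominates D8.
D7: lease 84≤414, dock doors 37≥12, floor area 37≥11 — dominates D8.
Others (D2, D3, D4, D5, D9, D10) are each worse than D8 on at least one objective.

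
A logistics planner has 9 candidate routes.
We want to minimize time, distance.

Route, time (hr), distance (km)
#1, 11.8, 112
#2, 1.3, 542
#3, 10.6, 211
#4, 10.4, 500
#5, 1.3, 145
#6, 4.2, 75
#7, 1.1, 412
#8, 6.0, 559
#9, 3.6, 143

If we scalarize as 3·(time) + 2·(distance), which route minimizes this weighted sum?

#6

#1: 3·11.8 + 2·112 = 259.4
#2: 3·1.3 + 2·542 = 1087.9
#3: 3·10.6 + 2·211 = 453.8
#4: 3·10.4 + 2·500 = 1031.2
#5: 3·1.3 + 2·145 = 293.9
#6: 3·4.2 + 2·75 = 162.6
#7: 3·1.1 + 2·412 = 827.3
#8: 3·6.0 + 2·559 = 1136.0
#9: 3·3.6 + 2·143 = 296.8
Lowest: #6 at 162.6.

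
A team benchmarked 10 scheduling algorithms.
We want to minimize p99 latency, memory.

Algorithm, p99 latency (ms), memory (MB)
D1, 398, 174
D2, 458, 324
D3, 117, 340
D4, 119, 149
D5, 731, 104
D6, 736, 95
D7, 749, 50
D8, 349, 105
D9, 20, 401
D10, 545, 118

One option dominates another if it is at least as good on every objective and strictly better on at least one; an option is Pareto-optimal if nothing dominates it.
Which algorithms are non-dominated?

D3, D4, D5, D6, D7, D8, D9

D1: dominated by D4 (p99 latency 119≤398, memory 149≤174).
D2: dominated by D1 (p99 latency 398≤458, memory 174≤324).
D3: not dominated.
D4: not dominated.
D5: not dominated.
D6: not dominated.
D7: not dominated (best memory).
D8: not dominated.
D9: not dominated (best p99 latency).
D10: dominated by D8 (p99 latency 349≤545, memory 105≤118).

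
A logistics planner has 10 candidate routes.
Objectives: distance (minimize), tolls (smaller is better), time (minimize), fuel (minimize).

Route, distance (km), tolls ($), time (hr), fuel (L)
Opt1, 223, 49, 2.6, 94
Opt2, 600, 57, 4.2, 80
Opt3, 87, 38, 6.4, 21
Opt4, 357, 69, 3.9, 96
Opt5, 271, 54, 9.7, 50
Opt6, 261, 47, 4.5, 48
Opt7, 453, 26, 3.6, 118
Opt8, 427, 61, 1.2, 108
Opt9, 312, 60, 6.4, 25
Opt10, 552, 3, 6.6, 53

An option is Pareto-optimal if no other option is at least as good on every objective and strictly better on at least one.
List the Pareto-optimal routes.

Opt1: not dominated.
Opt2: not dominated.
Opt3: not dominated (best distance).
Opt4: dominated by Opt1 (distance 223≤357, tolls 49≤69, time 2.6≤3.9, fuel 94≤96).
Opt5: dominated by Opt3 (distance 87≤271, tolls 38≤54, time 6.4≤9.7, fuel 21≤50).
Opt6: not dominated.
Opt7: not dominated.
Opt8: not dominated (best time).
Opt9: dominated by Opt3 (distance 87≤312, tolls 38≤60, time 6.4≤6.4, fuel 21≤25).
Opt10: not dominated (best tolls).

Opt1, Opt2, Opt3, Opt6, Opt7, Opt8, Opt10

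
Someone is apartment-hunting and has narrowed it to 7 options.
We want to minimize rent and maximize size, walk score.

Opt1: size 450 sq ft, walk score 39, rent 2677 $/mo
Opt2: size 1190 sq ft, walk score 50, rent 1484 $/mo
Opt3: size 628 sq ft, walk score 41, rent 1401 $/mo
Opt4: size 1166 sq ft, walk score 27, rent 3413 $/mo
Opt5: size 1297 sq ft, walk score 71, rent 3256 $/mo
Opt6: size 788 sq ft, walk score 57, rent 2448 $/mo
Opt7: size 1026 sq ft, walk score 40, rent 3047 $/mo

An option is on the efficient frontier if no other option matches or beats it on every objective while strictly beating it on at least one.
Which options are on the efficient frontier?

Opt2, Opt3, Opt5, Opt6

Opt1: dominated by Opt2 (size 1190≥450, walk score 50≥39, rent 1484≤2677).
Opt2: not dominated.
Opt3: not dominated (best rent).
Opt4: dominated by Opt2 (size 1190≥1166, walk score 50≥27, rent 1484≤3413).
Opt5: not dominated (best size).
Opt6: not dominated.
Opt7: dominated by Opt2 (size 1190≥1026, walk score 50≥40, rent 1484≤3047).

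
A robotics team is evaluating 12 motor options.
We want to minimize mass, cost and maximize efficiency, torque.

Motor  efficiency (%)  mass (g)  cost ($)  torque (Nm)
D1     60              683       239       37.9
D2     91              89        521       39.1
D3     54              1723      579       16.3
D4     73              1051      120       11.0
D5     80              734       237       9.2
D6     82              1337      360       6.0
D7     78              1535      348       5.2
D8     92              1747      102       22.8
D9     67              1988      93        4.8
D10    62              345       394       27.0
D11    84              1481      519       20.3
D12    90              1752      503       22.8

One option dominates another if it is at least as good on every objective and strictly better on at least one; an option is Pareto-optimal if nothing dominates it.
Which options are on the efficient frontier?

D1, D2, D4, D5, D6, D8, D9, D10, D11

D1: not dominated.
D2: not dominated (best mass).
D3: dominated by D1 (efficiency 60≥54, mass 683≤1723, cost 239≤579, torque 37.9≥16.3).
D4: not dominated.
D5: not dominated.
D6: not dominated.
D7: dominated by D5 (efficiency 80≥78, mass 734≤1535, cost 237≤348, torque 9.2≥5.2).
D8: not dominated (best efficiency).
D9: not dominated (best cost).
D10: not dominated.
D11: not dominated.
D12: dominated by D8 (efficiency 92≥90, mass 1747≤1752, cost 102≤503, torque 22.8≥22.8).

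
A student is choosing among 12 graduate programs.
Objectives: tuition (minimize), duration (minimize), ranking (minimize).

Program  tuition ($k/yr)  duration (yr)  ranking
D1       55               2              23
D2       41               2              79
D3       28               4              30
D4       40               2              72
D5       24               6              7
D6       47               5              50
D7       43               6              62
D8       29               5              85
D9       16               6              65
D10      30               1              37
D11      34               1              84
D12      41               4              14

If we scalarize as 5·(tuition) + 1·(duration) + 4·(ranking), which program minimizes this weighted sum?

D5

D1: 5·55 + 1·2 + 4·23 = 369
D2: 5·41 + 1·2 + 4·79 = 523
D3: 5·28 + 1·4 + 4·30 = 264
D4: 5·40 + 1·2 + 4·72 = 490
D5: 5·24 + 1·6 + 4·7 = 154
D6: 5·47 + 1·5 + 4·50 = 440
D7: 5·43 + 1·6 + 4·62 = 469
D8: 5·29 + 1·5 + 4·85 = 490
D9: 5·16 + 1·6 + 4·65 = 346
D10: 5·30 + 1·1 + 4·37 = 299
D11: 5·34 + 1·1 + 4·84 = 507
D12: 5·41 + 1·4 + 4·14 = 265
Lowest: D5 at 154.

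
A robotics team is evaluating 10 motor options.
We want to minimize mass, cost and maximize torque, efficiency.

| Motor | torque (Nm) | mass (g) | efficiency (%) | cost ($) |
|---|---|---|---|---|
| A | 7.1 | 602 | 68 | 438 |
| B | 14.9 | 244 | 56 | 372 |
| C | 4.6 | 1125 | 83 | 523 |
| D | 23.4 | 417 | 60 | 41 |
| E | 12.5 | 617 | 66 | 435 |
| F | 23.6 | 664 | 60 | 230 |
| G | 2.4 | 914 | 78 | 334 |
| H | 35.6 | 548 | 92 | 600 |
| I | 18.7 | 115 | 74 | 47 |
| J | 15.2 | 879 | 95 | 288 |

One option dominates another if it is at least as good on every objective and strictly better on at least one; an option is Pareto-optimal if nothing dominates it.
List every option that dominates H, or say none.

none

A: worse on torque (7.1 vs 35.6).
B: worse on torque (14.9 vs 35.6).
C: worse on torque (4.6 vs 35.6).
D: worse on torque (23.4 vs 35.6).
E: worse on torque (12.5 vs 35.6).
F: worse on torque (23.6 vs 35.6).
G: worse on torque (2.4 vs 35.6).
I: worse on torque (18.7 vs 35.6).
J: worse on torque (15.2 vs 35.6).
No option dominates H.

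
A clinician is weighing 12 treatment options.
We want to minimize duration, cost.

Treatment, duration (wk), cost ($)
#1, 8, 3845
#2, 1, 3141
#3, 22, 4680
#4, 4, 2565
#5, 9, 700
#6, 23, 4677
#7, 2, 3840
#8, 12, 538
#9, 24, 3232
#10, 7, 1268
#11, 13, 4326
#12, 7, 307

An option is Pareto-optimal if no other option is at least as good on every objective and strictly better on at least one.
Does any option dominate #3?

Yes

#1 vs #3: duration 8≤22, cost 3845≤4680 — #1 is at least as good on every objective and strictly better on at least one, so #1 dominates #3.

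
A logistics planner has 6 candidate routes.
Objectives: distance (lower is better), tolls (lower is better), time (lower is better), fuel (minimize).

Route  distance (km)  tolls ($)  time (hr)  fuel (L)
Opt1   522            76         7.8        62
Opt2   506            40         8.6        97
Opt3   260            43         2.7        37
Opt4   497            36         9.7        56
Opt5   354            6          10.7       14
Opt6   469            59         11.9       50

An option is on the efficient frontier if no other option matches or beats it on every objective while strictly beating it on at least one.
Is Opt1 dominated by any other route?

Opt3 vs Opt1: distance 260≤522, tolls 43≤76, time 2.7≤7.8, fuel 37≤62 — Opt3 is at least as good on every objective and strictly better on at least one, so Opt3 dominates Opt1.

Yes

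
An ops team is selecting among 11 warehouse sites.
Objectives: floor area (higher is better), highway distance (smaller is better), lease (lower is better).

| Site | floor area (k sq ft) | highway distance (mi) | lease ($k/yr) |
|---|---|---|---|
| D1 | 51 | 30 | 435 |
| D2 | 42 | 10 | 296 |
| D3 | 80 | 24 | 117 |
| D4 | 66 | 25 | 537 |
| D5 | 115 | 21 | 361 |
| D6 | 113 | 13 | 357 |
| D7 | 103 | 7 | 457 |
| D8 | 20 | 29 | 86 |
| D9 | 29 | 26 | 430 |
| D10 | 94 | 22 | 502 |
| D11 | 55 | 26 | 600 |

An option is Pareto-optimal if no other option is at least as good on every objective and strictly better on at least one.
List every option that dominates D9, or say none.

D2: floor area 42≥29, highway distance 10≤26, lease 296≤430 — dominates D9.
D3: floor area 80≥29, highway distance 24≤26, lease 117≤430 — dominates D9.
D5: floor area 115≥29, highway distance 21≤26, lease 361≤430 — dominates D9.
D6: floor area 113≥29, highway distance 13≤26, lease 357≤430 — dominates D9.
Others (D1, D4, D7, D8, D10, D11) are each worse than D9 on at least one objective.

D2, D3, D5, D6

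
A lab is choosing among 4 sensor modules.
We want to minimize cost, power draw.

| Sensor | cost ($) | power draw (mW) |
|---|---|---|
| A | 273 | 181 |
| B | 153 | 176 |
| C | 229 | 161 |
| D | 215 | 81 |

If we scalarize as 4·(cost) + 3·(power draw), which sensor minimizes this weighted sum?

A: 4·273 + 3·181 = 1635
B: 4·153 + 3·176 = 1140
C: 4·229 + 3·161 = 1399
D: 4·215 + 3·81 = 1103
Lowest: D at 1103.

D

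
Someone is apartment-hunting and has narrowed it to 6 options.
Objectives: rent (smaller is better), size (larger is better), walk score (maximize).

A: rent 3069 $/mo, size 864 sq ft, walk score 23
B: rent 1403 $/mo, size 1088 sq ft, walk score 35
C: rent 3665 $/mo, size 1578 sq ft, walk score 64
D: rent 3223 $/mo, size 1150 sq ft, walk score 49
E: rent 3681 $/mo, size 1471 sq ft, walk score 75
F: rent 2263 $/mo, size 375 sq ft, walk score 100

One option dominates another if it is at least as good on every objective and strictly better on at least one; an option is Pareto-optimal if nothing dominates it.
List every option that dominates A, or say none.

B

B: rent 1403≤3069, size 1088≥864, walk score 35≥23 — dominates A.
Others (C, D, E, F) are each worse than A on at least one objective.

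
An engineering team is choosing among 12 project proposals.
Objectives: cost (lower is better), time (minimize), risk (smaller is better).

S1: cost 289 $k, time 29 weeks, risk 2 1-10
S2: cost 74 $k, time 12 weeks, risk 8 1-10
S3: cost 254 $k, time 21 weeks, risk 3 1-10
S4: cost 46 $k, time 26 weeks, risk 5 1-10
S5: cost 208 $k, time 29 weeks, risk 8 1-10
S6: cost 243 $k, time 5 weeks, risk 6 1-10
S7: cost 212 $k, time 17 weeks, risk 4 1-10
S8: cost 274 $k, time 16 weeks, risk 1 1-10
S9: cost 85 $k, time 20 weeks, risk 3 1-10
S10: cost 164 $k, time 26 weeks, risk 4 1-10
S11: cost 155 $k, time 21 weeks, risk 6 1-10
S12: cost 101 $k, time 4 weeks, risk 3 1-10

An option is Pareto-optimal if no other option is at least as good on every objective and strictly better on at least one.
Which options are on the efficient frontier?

S2, S4, S8, S9, S12

S1: dominated by S8 (cost 274≤289, time 16≤29, risk 1≤2).
S2: not dominated.
S3: dominated by S9 (cost 85≤254, time 20≤21, risk 3≤3).
S4: not dominated (best cost).
S5: dominated by S2 (cost 74≤208, time 12≤29, risk 8≤8).
S6: dominated by S12 (cost 101≤243, time 4≤5, risk 3≤6).
S7: dominated by S12 (cost 101≤212, time 4≤17, risk 3≤4).
S8: not dominated (best risk).
S9: not dominated.
S10: dominated by S9 (cost 85≤164, time 20≤26, risk 3≤4).
S11: dominated by S9 (cost 85≤155, time 20≤21, risk 3≤6).
S12: not dominated (best time).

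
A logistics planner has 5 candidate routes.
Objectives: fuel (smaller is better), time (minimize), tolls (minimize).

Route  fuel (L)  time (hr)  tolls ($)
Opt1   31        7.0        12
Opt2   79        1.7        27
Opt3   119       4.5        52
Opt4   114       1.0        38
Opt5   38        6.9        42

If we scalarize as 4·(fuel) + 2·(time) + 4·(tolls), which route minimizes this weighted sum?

Opt1

Opt1: 4·31 + 2·7.0 + 4·12 = 186.0
Opt2: 4·79 + 2·1.7 + 4·27 = 427.4
Opt3: 4·119 + 2·4.5 + 4·52 = 693.0
Opt4: 4·114 + 2·1.0 + 4·38 = 610.0
Opt5: 4·38 + 2·6.9 + 4·42 = 333.8
Lowest: Opt1 at 186.0.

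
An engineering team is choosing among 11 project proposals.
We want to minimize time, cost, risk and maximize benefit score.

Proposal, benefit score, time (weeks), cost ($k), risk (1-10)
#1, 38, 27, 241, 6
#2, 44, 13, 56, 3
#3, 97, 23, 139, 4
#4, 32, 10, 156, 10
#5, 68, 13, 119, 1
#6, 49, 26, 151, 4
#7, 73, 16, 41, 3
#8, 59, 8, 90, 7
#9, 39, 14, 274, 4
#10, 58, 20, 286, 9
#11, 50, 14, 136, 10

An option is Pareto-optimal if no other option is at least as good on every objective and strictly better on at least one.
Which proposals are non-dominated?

#2, #3, #5, #7, #8

#1: dominated by #2 (benefit score 44≥38, time 13≤27, cost 56≤241, risk 3≤6).
#2: not dominated.
#3: not dominated (best benefit score).
#4: dominated by #8 (benefit score 59≥32, time 8≤10, cost 90≤156, risk 7≤10).
#5: not dominated (best risk).
#6: dominated by #3 (benefit score 97≥49, time 23≤26, cost 139≤151, risk 4≤4).
#7: not dominated (best cost).
#8: not dominated (best time).
#9: dominated by #2 (benefit score 44≥39, time 13≤14, cost 56≤274, risk 3≤4).
#10: dominated by #5 (benefit score 68≥58, time 13≤20, cost 119≤286, risk 1≤9).
#11: dominated by #5 (benefit score 68≥50, time 13≤14, cost 119≤136, risk 1≤10).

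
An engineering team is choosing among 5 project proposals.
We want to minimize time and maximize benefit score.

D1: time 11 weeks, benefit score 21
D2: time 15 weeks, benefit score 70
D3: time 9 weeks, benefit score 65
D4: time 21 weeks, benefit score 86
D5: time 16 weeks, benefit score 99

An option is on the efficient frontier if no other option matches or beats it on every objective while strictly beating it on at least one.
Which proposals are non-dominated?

D1: dominated by D3 (time 9≤11, benefit score 65≥21).
D2: not dominated.
D3: not dominated (best time).
D4: dominated by D5 (time 16≤21, benefit score 99≥86).
D5: not dominated (best benefit score).

D2, D3, D5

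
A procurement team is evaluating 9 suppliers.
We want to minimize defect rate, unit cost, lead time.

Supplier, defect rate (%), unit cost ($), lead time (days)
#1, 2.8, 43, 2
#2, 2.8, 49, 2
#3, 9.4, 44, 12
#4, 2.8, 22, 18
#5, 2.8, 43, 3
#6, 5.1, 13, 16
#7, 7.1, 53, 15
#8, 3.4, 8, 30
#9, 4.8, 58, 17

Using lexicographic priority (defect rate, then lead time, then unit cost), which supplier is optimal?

#1

First minimize defect rate: best is 2.8, kept {#1, #2, #4, #5}.
Then minimize lead time: best is 2, kept {#1, #2}.
Then minimize unit cost: best is 43, kept {#1}.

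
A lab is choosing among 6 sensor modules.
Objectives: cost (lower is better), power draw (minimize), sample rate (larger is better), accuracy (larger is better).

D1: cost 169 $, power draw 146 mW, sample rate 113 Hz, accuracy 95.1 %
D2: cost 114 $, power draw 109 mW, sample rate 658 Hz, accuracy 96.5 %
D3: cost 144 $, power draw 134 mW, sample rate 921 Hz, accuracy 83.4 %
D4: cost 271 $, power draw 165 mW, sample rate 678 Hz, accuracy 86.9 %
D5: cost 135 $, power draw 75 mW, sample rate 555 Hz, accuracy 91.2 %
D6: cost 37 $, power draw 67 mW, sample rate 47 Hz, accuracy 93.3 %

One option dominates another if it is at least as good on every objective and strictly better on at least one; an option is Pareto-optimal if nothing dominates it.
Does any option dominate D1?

D2 vs D1: cost 114≤169, power draw 109≤146, sample rate 658≥113, accuracy 96.5≥95.1 — D2 is at least as good on every objective and strictly better on at least one, so D2 dominates D1.

Yes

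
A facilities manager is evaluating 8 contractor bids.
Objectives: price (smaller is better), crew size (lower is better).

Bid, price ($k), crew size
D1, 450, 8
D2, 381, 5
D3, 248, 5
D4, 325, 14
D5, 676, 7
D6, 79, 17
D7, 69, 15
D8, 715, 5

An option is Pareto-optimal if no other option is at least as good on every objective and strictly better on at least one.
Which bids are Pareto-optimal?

D1: dominated by D2 (price 381≤450, crew size 5≤8).
D2: dominated by D3 (price 248≤381, crew size 5≤5).
D3: not dominated.
D4: dominated by D3 (price 248≤325, crew size 5≤14).
D5: dominated by D2 (price 381≤676, crew size 5≤7).
D6: dominated by D7 (price 69≤79, crew size 15≤17).
D7: not dominated (best price).
D8: dominated by D2 (price 381≤715, crew size 5≤5).

D3, D7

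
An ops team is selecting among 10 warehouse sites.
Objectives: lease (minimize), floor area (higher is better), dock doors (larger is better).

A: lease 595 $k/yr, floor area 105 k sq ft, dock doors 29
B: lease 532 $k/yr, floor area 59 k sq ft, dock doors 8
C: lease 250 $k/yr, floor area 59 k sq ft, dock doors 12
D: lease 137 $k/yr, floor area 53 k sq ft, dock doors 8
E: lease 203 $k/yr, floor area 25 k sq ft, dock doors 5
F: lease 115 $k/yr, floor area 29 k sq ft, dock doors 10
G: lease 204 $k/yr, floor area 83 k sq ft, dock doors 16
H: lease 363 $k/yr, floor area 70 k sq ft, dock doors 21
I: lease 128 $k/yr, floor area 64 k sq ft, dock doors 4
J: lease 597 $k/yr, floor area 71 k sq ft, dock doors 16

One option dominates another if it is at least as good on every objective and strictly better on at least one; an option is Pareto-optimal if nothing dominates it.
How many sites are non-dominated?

A: not dominated (best floor area).
B: dominated by C (lease 250≤532, floor area 59≥59, dock doors 12≥8).
C: dominated by G (lease 204≤250, floor area 83≥59, dock doors 16≥12).
D: not dominated.
E: dominated by D (lease 137≤203, floor area 53≥25, dock doors 8≥5).
F: not dominated (best lease).
G: not dominated.
H: not dominated.
I: not dominated.
J: dominated by A (lease 595≤597, floor area 105≥71, dock doors 29≥16).
Pareto-optimal: A, D, F, G, H, I → 6.

6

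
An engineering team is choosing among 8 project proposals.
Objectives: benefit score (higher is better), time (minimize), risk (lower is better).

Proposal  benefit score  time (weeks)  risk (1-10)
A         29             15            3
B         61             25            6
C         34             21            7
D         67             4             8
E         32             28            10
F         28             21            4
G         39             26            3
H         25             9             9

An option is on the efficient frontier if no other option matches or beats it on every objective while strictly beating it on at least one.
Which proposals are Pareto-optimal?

A: not dominated.
B: not dominated.
C: not dominated.
D: not dominated (best benefit score).
E: dominated by B (benefit score 61≥32, time 25≤28, risk 6≤10).
F: dominated by A (benefit score 29≥28, time 15≤21, risk 3≤4).
G: not dominated.
H: dominated by D (benefit score 67≥25, time 4≤9, risk 8≤9).

A, B, C, D, G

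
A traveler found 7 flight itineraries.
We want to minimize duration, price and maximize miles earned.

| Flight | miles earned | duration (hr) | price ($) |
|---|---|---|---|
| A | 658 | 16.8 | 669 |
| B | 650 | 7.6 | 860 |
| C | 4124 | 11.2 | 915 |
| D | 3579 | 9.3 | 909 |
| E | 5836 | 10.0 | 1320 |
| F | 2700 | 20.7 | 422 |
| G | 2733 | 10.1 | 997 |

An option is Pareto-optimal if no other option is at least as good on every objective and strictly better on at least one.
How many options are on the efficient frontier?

6

A: not dominated.
B: not dominated (best duration).
C: not dominated.
D: not dominated.
E: not dominated (best miles earned).
F: not dominated (best price).
G: dominated by D (miles earned 3579≥2733, duration 9.3≤10.1, price 909≤997).
Pareto-optimal: A, B, C, D, E, F → 6.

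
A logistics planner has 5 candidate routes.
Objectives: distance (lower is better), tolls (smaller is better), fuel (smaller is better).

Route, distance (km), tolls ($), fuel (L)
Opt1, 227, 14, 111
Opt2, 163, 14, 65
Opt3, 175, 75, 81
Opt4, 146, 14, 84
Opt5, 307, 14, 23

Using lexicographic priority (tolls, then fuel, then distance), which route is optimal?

Opt5

First minimize tolls: best is 14, kept {Opt1, Opt2, Opt4, Opt5}.
Then minimize fuel: best is 23, kept {Opt5}.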